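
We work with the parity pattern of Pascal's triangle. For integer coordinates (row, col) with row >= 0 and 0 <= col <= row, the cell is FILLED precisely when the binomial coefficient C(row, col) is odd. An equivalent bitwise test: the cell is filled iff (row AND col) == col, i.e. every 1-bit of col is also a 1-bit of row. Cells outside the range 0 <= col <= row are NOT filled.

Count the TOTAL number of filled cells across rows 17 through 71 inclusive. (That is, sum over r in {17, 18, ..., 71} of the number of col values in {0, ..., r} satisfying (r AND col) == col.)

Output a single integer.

r17=10001 pc2: +4 =4
r18=10010 pc2: +4 =8
r19=10011 pc3: +8 =16
r20=10100 pc2: +4 =20
r21=10101 pc3: +8 =28
r22=10110 pc3: +8 =36
r23=10111 pc4: +16 =52
r24=11000 pc2: +4 =56
r25=11001 pc3: +8 =64
r26=11010 pc3: +8 =72
r27=11011 pc4: +16 =88
r28=11100 pc3: +8 =96
r29=11101 pc4: +16 =112
r30=11110 pc4: +16 =128
r31=11111 pc5: +32 =160
r32=100000 pc1: +2 =162
r33=100001 pc2: +4 =166
r34=100010 pc2: +4 =170
r35=100011 pc3: +8 =178
r36=100100 pc2: +4 =182
r37=100101 pc3: +8 =190
r38=100110 pc3: +8 =198
r39=100111 pc4: +16 =214
r40=101000 pc2: +4 =218
r41=101001 pc3: +8 =226
r42=101010 pc3: +8 =234
r43=101011 pc4: +16 =250
r44=101100 pc3: +8 =258
r45=101101 pc4: +16 =274
r46=101110 pc4: +16 =290
r47=101111 pc5: +32 =322
r48=110000 pc2: +4 =326
r49=110001 pc3: +8 =334
r50=110010 pc3: +8 =342
r51=110011 pc4: +16 =358
r52=110100 pc3: +8 =366
r53=110101 pc4: +16 =382
r54=110110 pc4: +16 =398
r55=110111 pc5: +32 =430
r56=111000 pc3: +8 =438
r57=111001 pc4: +16 =454
r58=111010 pc4: +16 =470
r59=111011 pc5: +32 =502
r60=111100 pc4: +16 =518
r61=111101 pc5: +32 =550
r62=111110 pc5: +32 =582
r63=111111 pc6: +64 =646
r64=1000000 pc1: +2 =648
r65=1000001 pc2: +4 =652
r66=1000010 pc2: +4 =656
r67=1000011 pc3: +8 =664
r68=1000100 pc2: +4 =668
r69=1000101 pc3: +8 =676
r70=1000110 pc3: +8 =684
r71=1000111 pc4: +16 =700

Answer: 700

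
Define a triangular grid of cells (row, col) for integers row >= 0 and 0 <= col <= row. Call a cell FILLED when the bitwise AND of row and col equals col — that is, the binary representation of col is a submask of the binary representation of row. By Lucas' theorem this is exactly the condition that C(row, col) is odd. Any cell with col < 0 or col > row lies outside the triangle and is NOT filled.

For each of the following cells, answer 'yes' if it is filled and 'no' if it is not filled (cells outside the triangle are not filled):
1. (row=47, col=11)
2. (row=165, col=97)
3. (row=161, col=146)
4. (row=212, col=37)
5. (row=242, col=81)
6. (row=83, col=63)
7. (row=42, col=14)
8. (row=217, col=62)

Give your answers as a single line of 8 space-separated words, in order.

Answer: yes no no no no no no no

Derivation:
(47,11): row=0b101111, col=0b1011, row AND col = 0b1011 = 11; 11 == 11 -> filled
(165,97): row=0b10100101, col=0b1100001, row AND col = 0b100001 = 33; 33 != 97 -> empty
(161,146): row=0b10100001, col=0b10010010, row AND col = 0b10000000 = 128; 128 != 146 -> empty
(212,37): row=0b11010100, col=0b100101, row AND col = 0b100 = 4; 4 != 37 -> empty
(242,81): row=0b11110010, col=0b1010001, row AND col = 0b1010000 = 80; 80 != 81 -> empty
(83,63): row=0b1010011, col=0b111111, row AND col = 0b10011 = 19; 19 != 63 -> empty
(42,14): row=0b101010, col=0b1110, row AND col = 0b1010 = 10; 10 != 14 -> empty
(217,62): row=0b11011001, col=0b111110, row AND col = 0b11000 = 24; 24 != 62 -> empty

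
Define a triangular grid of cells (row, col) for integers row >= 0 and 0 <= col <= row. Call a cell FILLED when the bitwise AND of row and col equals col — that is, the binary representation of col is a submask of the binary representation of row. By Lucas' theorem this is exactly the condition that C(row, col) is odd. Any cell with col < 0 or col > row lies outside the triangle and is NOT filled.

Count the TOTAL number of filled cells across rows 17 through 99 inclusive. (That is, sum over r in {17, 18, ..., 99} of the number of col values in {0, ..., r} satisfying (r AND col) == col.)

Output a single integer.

r17=10001 pc2: +4 =4
r18=10010 pc2: +4 =8
r19=10011 pc3: +8 =16
r20=10100 pc2: +4 =20
r21=10101 pc3: +8 =28
r22=10110 pc3: +8 =36
r23=10111 pc4: +16 =52
r24=11000 pc2: +4 =56
r25=11001 pc3: +8 =64
r26=11010 pc3: +8 =72
r27=11011 pc4: +16 =88
r28=11100 pc3: +8 =96
r29=11101 pc4: +16 =112
r30=11110 pc4: +16 =128
r31=11111 pc5: +32 =160
r32=100000 pc1: +2 =162
r33=100001 pc2: +4 =166
r34=100010 pc2: +4 =170
r35=100011 pc3: +8 =178
r36=100100 pc2: +4 =182
r37=100101 pc3: +8 =190
r38=100110 pc3: +8 =198
r39=100111 pc4: +16 =214
r40=101000 pc2: +4 =218
r41=101001 pc3: +8 =226
r42=101010 pc3: +8 =234
r43=101011 pc4: +16 =250
r44=101100 pc3: +8 =258
r45=101101 pc4: +16 =274
r46=101110 pc4: +16 =290
r47=101111 pc5: +32 =322
r48=110000 pc2: +4 =326
r49=110001 pc3: +8 =334
r50=110010 pc3: +8 =342
r51=110011 pc4: +16 =358
r52=110100 pc3: +8 =366
r53=110101 pc4: +16 =382
r54=110110 pc4: +16 =398
r55=110111 pc5: +32 =430
r56=111000 pc3: +8 =438
r57=111001 pc4: +16 =454
r58=111010 pc4: +16 =470
r59=111011 pc5: +32 =502
r60=111100 pc4: +16 =518
r61=111101 pc5: +32 =550
r62=111110 pc5: +32 =582
r63=111111 pc6: +64 =646
r64=1000000 pc1: +2 =648
r65=1000001 pc2: +4 =652
r66=1000010 pc2: +4 =656
r67=1000011 pc3: +8 =664
r68=1000100 pc2: +4 =668
r69=1000101 pc3: +8 =676
r70=1000110 pc3: +8 =684
r71=1000111 pc4: +16 =700
r72=1001000 pc2: +4 =704
r73=1001001 pc3: +8 =712
r74=1001010 pc3: +8 =720
r75=1001011 pc4: +16 =736
r76=1001100 pc3: +8 =744
r77=1001101 pc4: +16 =760
r78=1001110 pc4: +16 =776
r79=1001111 pc5: +32 =808
r80=1010000 pc2: +4 =812
r81=1010001 pc3: +8 =820
r82=1010010 pc3: +8 =828
r83=1010011 pc4: +16 =844
r84=1010100 pc3: +8 =852
r85=1010101 pc4: +16 =868
r86=1010110 pc4: +16 =884
r87=1010111 pc5: +32 =916
r88=1011000 pc3: +8 =924
r89=1011001 pc4: +16 =940
r90=1011010 pc4: +16 =956
r91=1011011 pc5: +32 =988
r92=1011100 pc4: +16 =1004
r93=1011101 pc5: +32 =1036
r94=1011110 pc5: +32 =1068
r95=1011111 pc6: +64 =1132
r96=1100000 pc2: +4 =1136
r97=1100001 pc3: +8 =1144
r98=1100010 pc3: +8 =1152
r99=1100011 pc4: +16 =1168

Answer: 1168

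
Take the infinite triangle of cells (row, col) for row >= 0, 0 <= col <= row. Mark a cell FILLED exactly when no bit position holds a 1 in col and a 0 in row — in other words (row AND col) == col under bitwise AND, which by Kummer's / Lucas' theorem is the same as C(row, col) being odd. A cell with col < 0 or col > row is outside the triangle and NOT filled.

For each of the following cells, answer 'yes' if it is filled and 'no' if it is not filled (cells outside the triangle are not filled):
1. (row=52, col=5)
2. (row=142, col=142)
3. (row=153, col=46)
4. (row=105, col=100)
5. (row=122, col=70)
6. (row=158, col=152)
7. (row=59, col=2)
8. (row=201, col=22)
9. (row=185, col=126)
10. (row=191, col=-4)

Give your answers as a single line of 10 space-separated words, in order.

Answer: no yes no no no yes yes no no no

Derivation:
(52,5): row=0b110100, col=0b101, row AND col = 0b100 = 4; 4 != 5 -> empty
(142,142): row=0b10001110, col=0b10001110, row AND col = 0b10001110 = 142; 142 == 142 -> filled
(153,46): row=0b10011001, col=0b101110, row AND col = 0b1000 = 8; 8 != 46 -> empty
(105,100): row=0b1101001, col=0b1100100, row AND col = 0b1100000 = 96; 96 != 100 -> empty
(122,70): row=0b1111010, col=0b1000110, row AND col = 0b1000010 = 66; 66 != 70 -> empty
(158,152): row=0b10011110, col=0b10011000, row AND col = 0b10011000 = 152; 152 == 152 -> filled
(59,2): row=0b111011, col=0b10, row AND col = 0b10 = 2; 2 == 2 -> filled
(201,22): row=0b11001001, col=0b10110, row AND col = 0b0 = 0; 0 != 22 -> empty
(185,126): row=0b10111001, col=0b1111110, row AND col = 0b111000 = 56; 56 != 126 -> empty
(191,-4): col outside [0, 191] -> not filled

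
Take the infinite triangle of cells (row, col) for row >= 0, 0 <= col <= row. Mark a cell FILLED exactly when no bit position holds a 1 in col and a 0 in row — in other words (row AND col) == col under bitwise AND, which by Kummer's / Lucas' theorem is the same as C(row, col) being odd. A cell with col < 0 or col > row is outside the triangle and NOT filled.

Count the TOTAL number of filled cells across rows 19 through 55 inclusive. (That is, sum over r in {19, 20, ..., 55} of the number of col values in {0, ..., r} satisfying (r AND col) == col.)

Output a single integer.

Answer: 422

Derivation:
r19=10011 pc3: +8 =8
r20=10100 pc2: +4 =12
r21=10101 pc3: +8 =20
r22=10110 pc3: +8 =28
r23=10111 pc4: +16 =44
r24=11000 pc2: +4 =48
r25=11001 pc3: +8 =56
r26=11010 pc3: +8 =64
r27=11011 pc4: +16 =80
r28=11100 pc3: +8 =88
r29=11101 pc4: +16 =104
r30=11110 pc4: +16 =120
r31=11111 pc5: +32 =152
r32=100000 pc1: +2 =154
r33=100001 pc2: +4 =158
r34=100010 pc2: +4 =162
r35=100011 pc3: +8 =170
r36=100100 pc2: +4 =174
r37=100101 pc3: +8 =182
r38=100110 pc3: +8 =190
r39=100111 pc4: +16 =206
r40=101000 pc2: +4 =210
r41=101001 pc3: +8 =218
r42=101010 pc3: +8 =226
r43=101011 pc4: +16 =242
r44=101100 pc3: +8 =250
r45=101101 pc4: +16 =266
r46=101110 pc4: +16 =282
r47=101111 pc5: +32 =314
r48=110000 pc2: +4 =318
r49=110001 pc3: +8 =326
r50=110010 pc3: +8 =334
r51=110011 pc4: +16 =350
r52=110100 pc3: +8 =358
r53=110101 pc4: +16 =374
r54=110110 pc4: +16 =390
r55=110111 pc5: +32 =422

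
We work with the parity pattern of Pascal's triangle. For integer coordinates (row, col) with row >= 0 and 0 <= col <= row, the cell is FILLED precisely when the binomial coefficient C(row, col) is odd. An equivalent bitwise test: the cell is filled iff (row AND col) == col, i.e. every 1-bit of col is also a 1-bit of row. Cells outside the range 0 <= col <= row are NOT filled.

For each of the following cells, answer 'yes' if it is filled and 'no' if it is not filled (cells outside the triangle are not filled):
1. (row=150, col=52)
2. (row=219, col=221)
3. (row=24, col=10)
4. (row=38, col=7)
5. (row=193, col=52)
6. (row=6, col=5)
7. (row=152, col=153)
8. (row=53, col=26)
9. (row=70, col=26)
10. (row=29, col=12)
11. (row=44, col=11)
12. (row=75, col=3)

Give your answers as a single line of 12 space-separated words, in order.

Answer: no no no no no no no no no yes no yes

Derivation:
(150,52): row=0b10010110, col=0b110100, row AND col = 0b10100 = 20; 20 != 52 -> empty
(219,221): col outside [0, 219] -> not filled
(24,10): row=0b11000, col=0b1010, row AND col = 0b1000 = 8; 8 != 10 -> empty
(38,7): row=0b100110, col=0b111, row AND col = 0b110 = 6; 6 != 7 -> empty
(193,52): row=0b11000001, col=0b110100, row AND col = 0b0 = 0; 0 != 52 -> empty
(6,5): row=0b110, col=0b101, row AND col = 0b100 = 4; 4 != 5 -> empty
(152,153): col outside [0, 152] -> not filled
(53,26): row=0b110101, col=0b11010, row AND col = 0b10000 = 16; 16 != 26 -> empty
(70,26): row=0b1000110, col=0b11010, row AND col = 0b10 = 2; 2 != 26 -> empty
(29,12): row=0b11101, col=0b1100, row AND col = 0b1100 = 12; 12 == 12 -> filled
(44,11): row=0b101100, col=0b1011, row AND col = 0b1000 = 8; 8 != 11 -> empty
(75,3): row=0b1001011, col=0b11, row AND col = 0b11 = 3; 3 == 3 -> filled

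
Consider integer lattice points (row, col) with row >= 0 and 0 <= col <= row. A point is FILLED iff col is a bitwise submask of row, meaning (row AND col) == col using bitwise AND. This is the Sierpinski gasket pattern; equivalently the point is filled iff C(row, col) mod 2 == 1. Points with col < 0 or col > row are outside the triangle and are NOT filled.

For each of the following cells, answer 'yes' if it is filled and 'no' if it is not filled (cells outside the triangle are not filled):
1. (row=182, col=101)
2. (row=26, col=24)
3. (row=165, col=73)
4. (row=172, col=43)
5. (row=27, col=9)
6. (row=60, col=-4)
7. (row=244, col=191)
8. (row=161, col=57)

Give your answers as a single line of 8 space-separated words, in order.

Answer: no yes no no yes no no no

Derivation:
(182,101): row=0b10110110, col=0b1100101, row AND col = 0b100100 = 36; 36 != 101 -> empty
(26,24): row=0b11010, col=0b11000, row AND col = 0b11000 = 24; 24 == 24 -> filled
(165,73): row=0b10100101, col=0b1001001, row AND col = 0b1 = 1; 1 != 73 -> empty
(172,43): row=0b10101100, col=0b101011, row AND col = 0b101000 = 40; 40 != 43 -> empty
(27,9): row=0b11011, col=0b1001, row AND col = 0b1001 = 9; 9 == 9 -> filled
(60,-4): col outside [0, 60] -> not filled
(244,191): row=0b11110100, col=0b10111111, row AND col = 0b10110100 = 180; 180 != 191 -> empty
(161,57): row=0b10100001, col=0b111001, row AND col = 0b100001 = 33; 33 != 57 -> empty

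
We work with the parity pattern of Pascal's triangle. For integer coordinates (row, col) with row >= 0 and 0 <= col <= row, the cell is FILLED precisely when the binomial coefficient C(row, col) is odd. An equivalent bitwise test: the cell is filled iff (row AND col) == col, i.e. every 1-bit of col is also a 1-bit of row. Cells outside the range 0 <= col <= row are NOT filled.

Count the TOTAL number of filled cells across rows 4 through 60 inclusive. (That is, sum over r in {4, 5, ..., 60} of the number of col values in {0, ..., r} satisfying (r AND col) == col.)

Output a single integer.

r4=100 pc1: +2 =2
r5=101 pc2: +4 =6
r6=110 pc2: +4 =10
r7=111 pc3: +8 =18
r8=1000 pc1: +2 =20
r9=1001 pc2: +4 =24
r10=1010 pc2: +4 =28
r11=1011 pc3: +8 =36
r12=1100 pc2: +4 =40
r13=1101 pc3: +8 =48
r14=1110 pc3: +8 =56
r15=1111 pc4: +16 =72
r16=10000 pc1: +2 =74
r17=10001 pc2: +4 =78
r18=10010 pc2: +4 =82
r19=10011 pc3: +8 =90
r20=10100 pc2: +4 =94
r21=10101 pc3: +8 =102
r22=10110 pc3: +8 =110
r23=10111 pc4: +16 =126
r24=11000 pc2: +4 =130
r25=11001 pc3: +8 =138
r26=11010 pc3: +8 =146
r27=11011 pc4: +16 =162
r28=11100 pc3: +8 =170
r29=11101 pc4: +16 =186
r30=11110 pc4: +16 =202
r31=11111 pc5: +32 =234
r32=100000 pc1: +2 =236
r33=100001 pc2: +4 =240
r34=100010 pc2: +4 =244
r35=100011 pc3: +8 =252
r36=100100 pc2: +4 =256
r37=100101 pc3: +8 =264
r38=100110 pc3: +8 =272
r39=100111 pc4: +16 =288
r40=101000 pc2: +4 =292
r41=101001 pc3: +8 =300
r42=101010 pc3: +8 =308
r43=101011 pc4: +16 =324
r44=101100 pc3: +8 =332
r45=101101 pc4: +16 =348
r46=101110 pc4: +16 =364
r47=101111 pc5: +32 =396
r48=110000 pc2: +4 =400
r49=110001 pc3: +8 =408
r50=110010 pc3: +8 =416
r51=110011 pc4: +16 =432
r52=110100 pc3: +8 =440
r53=110101 pc4: +16 =456
r54=110110 pc4: +16 =472
r55=110111 pc5: +32 =504
r56=111000 pc3: +8 =512
r57=111001 pc4: +16 =528
r58=111010 pc4: +16 =544
r59=111011 pc5: +32 =576
r60=111100 pc4: +16 =592

Answer: 592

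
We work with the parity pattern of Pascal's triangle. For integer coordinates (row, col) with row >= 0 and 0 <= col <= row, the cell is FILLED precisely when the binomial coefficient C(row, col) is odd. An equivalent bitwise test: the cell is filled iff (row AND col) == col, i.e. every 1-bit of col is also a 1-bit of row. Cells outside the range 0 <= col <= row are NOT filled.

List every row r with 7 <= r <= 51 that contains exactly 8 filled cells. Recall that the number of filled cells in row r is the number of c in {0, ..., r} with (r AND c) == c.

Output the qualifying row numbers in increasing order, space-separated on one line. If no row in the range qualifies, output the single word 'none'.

Answer: 7 11 13 14 19 21 22 25 26 28 35 37 38 41 42 44 49 50

Derivation:
Row r has 2^popcount(r) filled cells, so we need popcount(r) = log2(8) = 3.
Scan r = 7..51 and keep those with exactly 3 one-bits:
r=7=111 popcount=3 -> KEEP
r=8=1000 popcount=1 -> skip
r=9=1001 popcount=2 -> skip
r=10=1010 popcount=2 -> skip
r=11=1011 popcount=3 -> KEEP
r=12=1100 popcount=2 -> skip
r=13=1101 popcount=3 -> KEEP
r=14=1110 popcount=3 -> KEEP
r=15=1111 popcount=4 -> skip
r=16=10000 popcount=1 -> skip
r=17=10001 popcount=2 -> skip
r=18=10010 popcount=2 -> skip
r=19=10011 popcount=3 -> KEEP
r=20=10100 popcount=2 -> skip
r=21=10101 popcount=3 -> KEEP
r=22=10110 popcount=3 -> KEEP
r=23=10111 popcount=4 -> skip
r=24=11000 popcount=2 -> skip
r=25=11001 popcount=3 -> KEEP
r=26=11010 popcount=3 -> KEEP
r=27=11011 popcount=4 -> skip
r=28=11100 popcount=3 -> KEEP
r=29=11101 popcount=4 -> skip
r=30=11110 popcount=4 -> skip
r=31=11111 popcount=5 -> skip
r=32=100000 popcount=1 -> skip
r=33=100001 popcount=2 -> skip
r=34=100010 popcount=2 -> skip
r=35=100011 popcount=3 -> KEEP
r=36=100100 popcount=2 -> skip
r=37=100101 popcount=3 -> KEEP
r=38=100110 popcount=3 -> KEEP
r=39=100111 popcount=4 -> skip
r=40=101000 popcount=2 -> skip
r=41=101001 popcount=3 -> KEEP
r=42=101010 popcount=3 -> KEEP
r=43=101011 popcount=4 -> skip
r=44=101100 popcount=3 -> KEEP
r=45=101101 popcount=4 -> skip
r=46=101110 popcount=4 -> skip
r=47=101111 popcount=5 -> skip
r=48=110000 popcount=2 -> skip
r=49=110001 popcount=3 -> KEEP
r=50=110010 popcount=3 -> KEEP
r=51=110011 popcount=4 -> skip
Kept rows: 7 11 13 14 19 21 22 25 26 28 35 37 38 41 42 44 49 50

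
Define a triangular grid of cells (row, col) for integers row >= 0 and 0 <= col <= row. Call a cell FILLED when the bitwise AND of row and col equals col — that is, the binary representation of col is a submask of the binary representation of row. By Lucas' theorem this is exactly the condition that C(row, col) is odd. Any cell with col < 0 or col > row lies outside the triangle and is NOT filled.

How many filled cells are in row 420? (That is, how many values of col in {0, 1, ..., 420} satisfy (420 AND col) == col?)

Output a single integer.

420 in binary = 110100100
popcount(420) = number of 1-bits in 110100100 = 4
A col c satisfies (420 AND c) == c iff every set bit of c is also set in 420; each of the 4 set bits of 420 can independently be on or off in c.
count = 2^4 = 16

Answer: 16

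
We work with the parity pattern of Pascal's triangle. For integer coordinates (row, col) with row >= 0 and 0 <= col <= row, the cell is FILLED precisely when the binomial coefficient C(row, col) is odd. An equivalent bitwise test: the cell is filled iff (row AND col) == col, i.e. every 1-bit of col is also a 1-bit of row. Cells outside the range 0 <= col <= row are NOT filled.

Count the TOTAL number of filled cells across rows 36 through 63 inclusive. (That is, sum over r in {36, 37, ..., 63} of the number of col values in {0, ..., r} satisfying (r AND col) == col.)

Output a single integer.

Answer: 468

Derivation:
r36=100100 pc2: +4 =4
r37=100101 pc3: +8 =12
r38=100110 pc3: +8 =20
r39=100111 pc4: +16 =36
r40=101000 pc2: +4 =40
r41=101001 pc3: +8 =48
r42=101010 pc3: +8 =56
r43=101011 pc4: +16 =72
r44=101100 pc3: +8 =80
r45=101101 pc4: +16 =96
r46=101110 pc4: +16 =112
r47=101111 pc5: +32 =144
r48=110000 pc2: +4 =148
r49=110001 pc3: +8 =156
r50=110010 pc3: +8 =164
r51=110011 pc4: +16 =180
r52=110100 pc3: +8 =188
r53=110101 pc4: +16 =204
r54=110110 pc4: +16 =220
r55=110111 pc5: +32 =252
r56=111000 pc3: +8 =260
r57=111001 pc4: +16 =276
r58=111010 pc4: +16 =292
r59=111011 pc5: +32 =324
r60=111100 pc4: +16 =340
r61=111101 pc5: +32 =372
r62=111110 pc5: +32 =404
r63=111111 pc6: +64 =468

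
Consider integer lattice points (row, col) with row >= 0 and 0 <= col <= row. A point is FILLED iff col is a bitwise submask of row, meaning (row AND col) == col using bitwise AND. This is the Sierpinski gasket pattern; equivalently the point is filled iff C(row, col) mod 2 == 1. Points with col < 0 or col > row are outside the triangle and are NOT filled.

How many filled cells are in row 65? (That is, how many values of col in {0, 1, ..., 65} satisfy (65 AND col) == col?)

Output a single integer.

Answer: 4

Derivation:
65 in binary = 1000001
popcount(65) = number of 1-bits in 1000001 = 2
A col c satisfies (65 AND c) == c iff every set bit of c is also set in 65; each of the 2 set bits of 65 can independently be on or off in c.
count = 2^2 = 4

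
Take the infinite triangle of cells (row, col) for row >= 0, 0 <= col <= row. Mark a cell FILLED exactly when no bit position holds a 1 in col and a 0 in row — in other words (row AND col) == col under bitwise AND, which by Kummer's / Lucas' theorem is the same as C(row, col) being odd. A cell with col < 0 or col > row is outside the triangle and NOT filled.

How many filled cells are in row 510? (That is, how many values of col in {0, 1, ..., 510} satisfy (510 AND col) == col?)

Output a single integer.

510 in binary = 111111110
popcount(510) = number of 1-bits in 111111110 = 8
A col c satisfies (510 AND c) == c iff every set bit of c is also set in 510; each of the 8 set bits of 510 can independently be on or off in c.
count = 2^8 = 256

Answer: 256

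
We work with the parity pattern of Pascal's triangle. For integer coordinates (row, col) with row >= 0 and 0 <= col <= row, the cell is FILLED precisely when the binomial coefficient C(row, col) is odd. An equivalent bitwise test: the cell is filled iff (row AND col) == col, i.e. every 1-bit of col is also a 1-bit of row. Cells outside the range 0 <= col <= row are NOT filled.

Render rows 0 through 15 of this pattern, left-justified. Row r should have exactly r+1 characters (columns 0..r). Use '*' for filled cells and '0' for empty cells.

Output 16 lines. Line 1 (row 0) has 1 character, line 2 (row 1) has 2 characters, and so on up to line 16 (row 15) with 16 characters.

Answer: *
**
*0*
****
*000*
**00**
*0*0*0*
********
*0000000*
**000000**
*0*00000*0*
****0000****
*000*000*000*
**00**00**00**
*0*0*0*0*0*0*0*
****************

Derivation:
r0=0: *
r1=1: **
r2=10: *0*
r3=11: ****
r4=100: *000*
r5=101: **00**
r6=110: *0*0*0*
r7=111: ********
r8=1000: *0000000*
r9=1001: **000000**
r10=1010: *0*00000*0*
r11=1011: ****0000****
r12=1100: *000*000*000*
r13=1101: **00**00**00**
r14=1110: *0*0*0*0*0*0*0*
r15=1111: ****************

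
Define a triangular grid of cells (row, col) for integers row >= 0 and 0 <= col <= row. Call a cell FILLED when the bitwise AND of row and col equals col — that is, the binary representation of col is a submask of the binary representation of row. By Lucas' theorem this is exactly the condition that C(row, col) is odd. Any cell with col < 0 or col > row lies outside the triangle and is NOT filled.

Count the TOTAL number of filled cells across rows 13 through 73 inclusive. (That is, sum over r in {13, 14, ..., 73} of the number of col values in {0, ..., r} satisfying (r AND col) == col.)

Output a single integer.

r13=1101 pc3: +8 =8
r14=1110 pc3: +8 =16
r15=1111 pc4: +16 =32
r16=10000 pc1: +2 =34
r17=10001 pc2: +4 =38
r18=10010 pc2: +4 =42
r19=10011 pc3: +8 =50
r20=10100 pc2: +4 =54
r21=10101 pc3: +8 =62
r22=10110 pc3: +8 =70
r23=10111 pc4: +16 =86
r24=11000 pc2: +4 =90
r25=11001 pc3: +8 =98
r26=11010 pc3: +8 =106
r27=11011 pc4: +16 =122
r28=11100 pc3: +8 =130
r29=11101 pc4: +16 =146
r30=11110 pc4: +16 =162
r31=11111 pc5: +32 =194
r32=100000 pc1: +2 =196
r33=100001 pc2: +4 =200
r34=100010 pc2: +4 =204
r35=100011 pc3: +8 =212
r36=100100 pc2: +4 =216
r37=100101 pc3: +8 =224
r38=100110 pc3: +8 =232
r39=100111 pc4: +16 =248
r40=101000 pc2: +4 =252
r41=101001 pc3: +8 =260
r42=101010 pc3: +8 =268
r43=101011 pc4: +16 =284
r44=101100 pc3: +8 =292
r45=101101 pc4: +16 =308
r46=101110 pc4: +16 =324
r47=101111 pc5: +32 =356
r48=110000 pc2: +4 =360
r49=110001 pc3: +8 =368
r50=110010 pc3: +8 =376
r51=110011 pc4: +16 =392
r52=110100 pc3: +8 =400
r53=110101 pc4: +16 =416
r54=110110 pc4: +16 =432
r55=110111 pc5: +32 =464
r56=111000 pc3: +8 =472
r57=111001 pc4: +16 =488
r58=111010 pc4: +16 =504
r59=111011 pc5: +32 =536
r60=111100 pc4: +16 =552
r61=111101 pc5: +32 =584
r62=111110 pc5: +32 =616
r63=111111 pc6: +64 =680
r64=1000000 pc1: +2 =682
r65=1000001 pc2: +4 =686
r66=1000010 pc2: +4 =690
r67=1000011 pc3: +8 =698
r68=1000100 pc2: +4 =702
r69=1000101 pc3: +8 =710
r70=1000110 pc3: +8 =718
r71=1000111 pc4: +16 =734
r72=1001000 pc2: +4 =738
r73=1001001 pc3: +8 =746

Answer: 746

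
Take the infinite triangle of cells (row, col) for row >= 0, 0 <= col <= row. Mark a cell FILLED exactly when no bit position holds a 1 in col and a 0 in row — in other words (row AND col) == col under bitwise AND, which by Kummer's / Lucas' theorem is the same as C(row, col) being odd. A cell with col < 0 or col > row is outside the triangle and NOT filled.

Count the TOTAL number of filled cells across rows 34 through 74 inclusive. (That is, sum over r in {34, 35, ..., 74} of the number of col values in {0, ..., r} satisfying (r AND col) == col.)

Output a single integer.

Answer: 554

Derivation:
r34=100010 pc2: +4 =4
r35=100011 pc3: +8 =12
r36=100100 pc2: +4 =16
r37=100101 pc3: +8 =24
r38=100110 pc3: +8 =32
r39=100111 pc4: +16 =48
r40=101000 pc2: +4 =52
r41=101001 pc3: +8 =60
r42=101010 pc3: +8 =68
r43=101011 pc4: +16 =84
r44=101100 pc3: +8 =92
r45=101101 pc4: +16 =108
r46=101110 pc4: +16 =124
r47=101111 pc5: +32 =156
r48=110000 pc2: +4 =160
r49=110001 pc3: +8 =168
r50=110010 pc3: +8 =176
r51=110011 pc4: +16 =192
r52=110100 pc3: +8 =200
r53=110101 pc4: +16 =216
r54=110110 pc4: +16 =232
r55=110111 pc5: +32 =264
r56=111000 pc3: +8 =272
r57=111001 pc4: +16 =288
r58=111010 pc4: +16 =304
r59=111011 pc5: +32 =336
r60=111100 pc4: +16 =352
r61=111101 pc5: +32 =384
r62=111110 pc5: +32 =416
r63=111111 pc6: +64 =480
r64=1000000 pc1: +2 =482
r65=1000001 pc2: +4 =486
r66=1000010 pc2: +4 =490
r67=1000011 pc3: +8 =498
r68=1000100 pc2: +4 =502
r69=1000101 pc3: +8 =510
r70=1000110 pc3: +8 =518
r71=1000111 pc4: +16 =534
r72=1001000 pc2: +4 =538
r73=1001001 pc3: +8 =546
r74=1001010 pc3: +8 =554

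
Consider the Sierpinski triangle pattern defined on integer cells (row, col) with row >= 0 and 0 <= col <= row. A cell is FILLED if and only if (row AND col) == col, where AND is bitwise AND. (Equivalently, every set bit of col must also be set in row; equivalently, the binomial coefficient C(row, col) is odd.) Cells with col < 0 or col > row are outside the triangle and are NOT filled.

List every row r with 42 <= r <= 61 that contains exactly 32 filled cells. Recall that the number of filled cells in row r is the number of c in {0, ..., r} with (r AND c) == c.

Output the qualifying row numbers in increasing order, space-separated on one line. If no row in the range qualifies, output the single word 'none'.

Row r has 2^popcount(r) filled cells, so we need popcount(r) = log2(32) = 5.
Scan r = 42..61 and keep those with exactly 5 one-bits:
r=42=101010 popcount=3 -> skip
r=43=101011 popcount=4 -> skip
r=44=101100 popcount=3 -> skip
r=45=101101 popcount=4 -> skip
r=46=101110 popcount=4 -> skip
r=47=101111 popcount=5 -> KEEP
r=48=110000 popcount=2 -> skip
r=49=110001 popcount=3 -> skip
r=50=110010 popcount=3 -> skip
r=51=110011 popcount=4 -> skip
r=52=110100 popcount=3 -> skip
r=53=110101 popcount=4 -> skip
r=54=110110 popcount=4 -> skip
r=55=110111 popcount=5 -> KEEP
r=56=111000 popcount=3 -> skip
r=57=111001 popcount=4 -> skip
r=58=111010 popcount=4 -> skip
r=59=111011 popcount=5 -> KEEP
r=60=111100 popcount=4 -> skip
r=61=111101 popcount=5 -> KEEP
Kept rows: 47 55 59 61

Answer: 47 55 59 61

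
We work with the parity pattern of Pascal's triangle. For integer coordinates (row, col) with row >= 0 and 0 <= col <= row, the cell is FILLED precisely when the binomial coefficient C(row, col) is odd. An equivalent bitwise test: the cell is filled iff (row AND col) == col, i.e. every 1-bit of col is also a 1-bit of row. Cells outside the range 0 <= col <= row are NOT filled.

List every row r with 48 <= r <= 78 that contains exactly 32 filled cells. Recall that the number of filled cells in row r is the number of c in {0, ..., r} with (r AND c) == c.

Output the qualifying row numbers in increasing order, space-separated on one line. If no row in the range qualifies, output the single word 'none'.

Answer: 55 59 61 62

Derivation:
Row r has 2^popcount(r) filled cells, so we need popcount(r) = log2(32) = 5.
Scan r = 48..78 and keep those with exactly 5 one-bits:
r=48=110000 popcount=2 -> skip
r=49=110001 popcount=3 -> skip
r=50=110010 popcount=3 -> skip
r=51=110011 popcount=4 -> skip
r=52=110100 popcount=3 -> skip
r=53=110101 popcount=4 -> skip
r=54=110110 popcount=4 -> skip
r=55=110111 popcount=5 -> KEEP
r=56=111000 popcount=3 -> skip
r=57=111001 popcount=4 -> skip
r=58=111010 popcount=4 -> skip
r=59=111011 popcount=5 -> KEEP
r=60=111100 popcount=4 -> skip
r=61=111101 popcount=5 -> KEEP
r=62=111110 popcount=5 -> KEEP
r=63=111111 popcount=6 -> skip
r=64=1000000 popcount=1 -> skip
r=65=1000001 popcount=2 -> skip
r=66=1000010 popcount=2 -> skip
r=67=1000011 popcount=3 -> skip
r=68=1000100 popcount=2 -> skip
r=69=1000101 popcount=3 -> skip
r=70=1000110 popcount=3 -> skip
r=71=1000111 popcount=4 -> skip
r=72=1001000 popcount=2 -> skip
r=73=1001001 popcount=3 -> skip
r=74=1001010 popcount=3 -> skip
r=75=1001011 popcount=4 -> skip
r=76=1001100 popcount=3 -> skip
r=77=1001101 popcount=4 -> skip
r=78=1001110 popcount=4 -> skip
Kept rows: 55 59 61 62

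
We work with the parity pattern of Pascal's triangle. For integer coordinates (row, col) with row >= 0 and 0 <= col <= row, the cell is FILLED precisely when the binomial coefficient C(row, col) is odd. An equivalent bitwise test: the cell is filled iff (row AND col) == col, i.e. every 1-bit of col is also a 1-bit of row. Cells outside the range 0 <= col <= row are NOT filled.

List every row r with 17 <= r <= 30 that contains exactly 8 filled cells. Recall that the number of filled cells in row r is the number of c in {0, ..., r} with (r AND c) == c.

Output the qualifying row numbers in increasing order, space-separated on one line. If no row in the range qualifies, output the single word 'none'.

Answer: 19 21 22 25 26 28

Derivation:
Row r has 2^popcount(r) filled cells, so we need popcount(r) = log2(8) = 3.
Scan r = 17..30 and keep those with exactly 3 one-bits:
r=17=10001 popcount=2 -> skip
r=18=10010 popcount=2 -> skip
r=19=10011 popcount=3 -> KEEP
r=20=10100 popcount=2 -> skip
r=21=10101 popcount=3 -> KEEP
r=22=10110 popcount=3 -> KEEP
r=23=10111 popcount=4 -> skip
r=24=11000 popcount=2 -> skip
r=25=11001 popcount=3 -> KEEP
r=26=11010 popcount=3 -> KEEP
r=27=11011 popcount=4 -> skip
r=28=11100 popcount=3 -> KEEP
r=29=11101 popcount=4 -> skip
r=30=11110 popcount=4 -> skip
Kept rows: 19 21 22 25 26 28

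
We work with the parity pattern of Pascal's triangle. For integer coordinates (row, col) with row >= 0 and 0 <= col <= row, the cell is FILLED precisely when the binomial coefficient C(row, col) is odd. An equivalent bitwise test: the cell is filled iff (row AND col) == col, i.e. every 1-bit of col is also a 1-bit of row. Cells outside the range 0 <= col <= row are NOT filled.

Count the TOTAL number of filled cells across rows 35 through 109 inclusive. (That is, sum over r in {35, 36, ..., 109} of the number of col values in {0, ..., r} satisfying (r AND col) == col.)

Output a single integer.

r35=100011 pc3: +8 =8
r36=100100 pc2: +4 =12
r37=100101 pc3: +8 =20
r38=100110 pc3: +8 =28
r39=100111 pc4: +16 =44
r40=101000 pc2: +4 =48
r41=101001 pc3: +8 =56
r42=101010 pc3: +8 =64
r43=101011 pc4: +16 =80
r44=101100 pc3: +8 =88
r45=101101 pc4: +16 =104
r46=101110 pc4: +16 =120
r47=101111 pc5: +32 =152
r48=110000 pc2: +4 =156
r49=110001 pc3: +8 =164
r50=110010 pc3: +8 =172
r51=110011 pc4: +16 =188
r52=110100 pc3: +8 =196
r53=110101 pc4: +16 =212
r54=110110 pc4: +16 =228
r55=110111 pc5: +32 =260
r56=111000 pc3: +8 =268
r57=111001 pc4: +16 =284
r58=111010 pc4: +16 =300
r59=111011 pc5: +32 =332
r60=111100 pc4: +16 =348
r61=111101 pc5: +32 =380
r62=111110 pc5: +32 =412
r63=111111 pc6: +64 =476
r64=1000000 pc1: +2 =478
r65=1000001 pc2: +4 =482
r66=1000010 pc2: +4 =486
r67=1000011 pc3: +8 =494
r68=1000100 pc2: +4 =498
r69=1000101 pc3: +8 =506
r70=1000110 pc3: +8 =514
r71=1000111 pc4: +16 =530
r72=1001000 pc2: +4 =534
r73=1001001 pc3: +8 =542
r74=1001010 pc3: +8 =550
r75=1001011 pc4: +16 =566
r76=1001100 pc3: +8 =574
r77=1001101 pc4: +16 =590
r78=1001110 pc4: +16 =606
r79=1001111 pc5: +32 =638
r80=1010000 pc2: +4 =642
r81=1010001 pc3: +8 =650
r82=1010010 pc3: +8 =658
r83=1010011 pc4: +16 =674
r84=1010100 pc3: +8 =682
r85=1010101 pc4: +16 =698
r86=1010110 pc4: +16 =714
r87=1010111 pc5: +32 =746
r88=1011000 pc3: +8 =754
r89=1011001 pc4: +16 =770
r90=1011010 pc4: +16 =786
r91=1011011 pc5: +32 =818
r92=1011100 pc4: +16 =834
r93=1011101 pc5: +32 =866
r94=1011110 pc5: +32 =898
r95=1011111 pc6: +64 =962
r96=1100000 pc2: +4 =966
r97=1100001 pc3: +8 =974
r98=1100010 pc3: +8 =982
r99=1100011 pc4: +16 =998
r100=1100100 pc3: +8 =1006
r101=1100101 pc4: +16 =1022
r102=1100110 pc4: +16 =1038
r103=1100111 pc5: +32 =1070
r104=1101000 pc3: +8 =1078
r105=1101001 pc4: +16 =1094
r106=1101010 pc4: +16 =1110
r107=1101011 pc5: +32 =1142
r108=1101100 pc4: +16 =1158
r109=1101101 pc5: +32 =1190

Answer: 1190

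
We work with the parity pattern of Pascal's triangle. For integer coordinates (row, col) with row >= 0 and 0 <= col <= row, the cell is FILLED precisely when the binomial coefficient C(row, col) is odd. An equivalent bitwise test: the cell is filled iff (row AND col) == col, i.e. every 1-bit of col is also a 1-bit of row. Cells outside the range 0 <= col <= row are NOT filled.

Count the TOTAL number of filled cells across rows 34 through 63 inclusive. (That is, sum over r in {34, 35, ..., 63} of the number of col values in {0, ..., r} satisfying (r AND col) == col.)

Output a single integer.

r34=100010 pc2: +4 =4
r35=100011 pc3: +8 =12
r36=100100 pc2: +4 =16
r37=100101 pc3: +8 =24
r38=100110 pc3: +8 =32
r39=100111 pc4: +16 =48
r40=101000 pc2: +4 =52
r41=101001 pc3: +8 =60
r42=101010 pc3: +8 =68
r43=101011 pc4: +16 =84
r44=101100 pc3: +8 =92
r45=101101 pc4: +16 =108
r46=101110 pc4: +16 =124
r47=101111 pc5: +32 =156
r48=110000 pc2: +4 =160
r49=110001 pc3: +8 =168
r50=110010 pc3: +8 =176
r51=110011 pc4: +16 =192
r52=110100 pc3: +8 =200
r53=110101 pc4: +16 =216
r54=110110 pc4: +16 =232
r55=110111 pc5: +32 =264
r56=111000 pc3: +8 =272
r57=111001 pc4: +16 =288
r58=111010 pc4: +16 =304
r59=111011 pc5: +32 =336
r60=111100 pc4: +16 =352
r61=111101 pc5: +32 =384
r62=111110 pc5: +32 =416
r63=111111 pc6: +64 =480

Answer: 480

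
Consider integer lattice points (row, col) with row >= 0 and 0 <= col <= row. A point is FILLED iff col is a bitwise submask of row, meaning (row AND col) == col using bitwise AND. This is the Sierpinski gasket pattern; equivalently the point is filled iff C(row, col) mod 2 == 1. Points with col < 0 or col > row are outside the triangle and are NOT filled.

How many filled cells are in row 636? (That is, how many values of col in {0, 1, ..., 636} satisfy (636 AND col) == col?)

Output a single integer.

Answer: 64

Derivation:
636 in binary = 1001111100
popcount(636) = number of 1-bits in 1001111100 = 6
A col c satisfies (636 AND c) == c iff every set bit of c is also set in 636; each of the 6 set bits of 636 can independently be on or off in c.
count = 2^6 = 64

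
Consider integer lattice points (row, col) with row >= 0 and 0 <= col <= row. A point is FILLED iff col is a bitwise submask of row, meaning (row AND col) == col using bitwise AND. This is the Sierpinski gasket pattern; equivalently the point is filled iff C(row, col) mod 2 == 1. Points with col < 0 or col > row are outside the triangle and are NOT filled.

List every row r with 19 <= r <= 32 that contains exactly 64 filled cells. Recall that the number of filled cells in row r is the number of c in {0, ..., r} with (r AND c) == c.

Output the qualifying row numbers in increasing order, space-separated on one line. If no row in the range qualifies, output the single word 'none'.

Row r has 2^popcount(r) filled cells, so we need popcount(r) = log2(64) = 6.
Scan r = 19..32 and keep those with exactly 6 one-bits:
r=19=10011 popcount=3 -> skip
r=20=10100 popcount=2 -> skip
r=21=10101 popcount=3 -> skip
r=22=10110 popcount=3 -> skip
r=23=10111 popcount=4 -> skip
r=24=11000 popcount=2 -> skip
r=25=11001 popcount=3 -> skip
r=26=11010 popcount=3 -> skip
r=27=11011 popcount=4 -> skip
r=28=11100 popcount=3 -> skip
r=29=11101 popcount=4 -> skip
r=30=11110 popcount=4 -> skip
r=31=11111 popcount=5 -> skip
r=32=100000 popcount=1 -> skip
Kept rows: none

Answer: none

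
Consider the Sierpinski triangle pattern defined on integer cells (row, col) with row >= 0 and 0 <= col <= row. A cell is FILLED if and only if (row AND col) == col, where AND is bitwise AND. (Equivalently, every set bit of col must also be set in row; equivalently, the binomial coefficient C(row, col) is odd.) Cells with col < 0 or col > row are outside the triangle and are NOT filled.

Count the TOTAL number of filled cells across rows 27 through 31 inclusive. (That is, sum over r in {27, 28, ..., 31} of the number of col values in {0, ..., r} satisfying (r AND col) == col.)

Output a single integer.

r27=11011 pc4: +16 =16
r28=11100 pc3: +8 =24
r29=11101 pc4: +16 =40
r30=11110 pc4: +16 =56
r31=11111 pc5: +32 =88

Answer: 88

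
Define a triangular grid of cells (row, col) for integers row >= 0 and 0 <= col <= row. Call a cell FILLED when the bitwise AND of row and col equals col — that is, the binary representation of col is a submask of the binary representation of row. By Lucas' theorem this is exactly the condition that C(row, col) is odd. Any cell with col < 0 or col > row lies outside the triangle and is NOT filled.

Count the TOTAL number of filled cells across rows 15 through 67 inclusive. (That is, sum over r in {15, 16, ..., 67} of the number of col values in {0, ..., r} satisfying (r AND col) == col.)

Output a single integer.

r15=1111 pc4: +16 =16
r16=10000 pc1: +2 =18
r17=10001 pc2: +4 =22
r18=10010 pc2: +4 =26
r19=10011 pc3: +8 =34
r20=10100 pc2: +4 =38
r21=10101 pc3: +8 =46
r22=10110 pc3: +8 =54
r23=10111 pc4: +16 =70
r24=11000 pc2: +4 =74
r25=11001 pc3: +8 =82
r26=11010 pc3: +8 =90
r27=11011 pc4: +16 =106
r28=11100 pc3: +8 =114
r29=11101 pc4: +16 =130
r30=11110 pc4: +16 =146
r31=11111 pc5: +32 =178
r32=100000 pc1: +2 =180
r33=100001 pc2: +4 =184
r34=100010 pc2: +4 =188
r35=100011 pc3: +8 =196
r36=100100 pc2: +4 =200
r37=100101 pc3: +8 =208
r38=100110 pc3: +8 =216
r39=100111 pc4: +16 =232
r40=101000 pc2: +4 =236
r41=101001 pc3: +8 =244
r42=101010 pc3: +8 =252
r43=101011 pc4: +16 =268
r44=101100 pc3: +8 =276
r45=101101 pc4: +16 =292
r46=101110 pc4: +16 =308
r47=101111 pc5: +32 =340
r48=110000 pc2: +4 =344
r49=110001 pc3: +8 =352
r50=110010 pc3: +8 =360
r51=110011 pc4: +16 =376
r52=110100 pc3: +8 =384
r53=110101 pc4: +16 =400
r54=110110 pc4: +16 =416
r55=110111 pc5: +32 =448
r56=111000 pc3: +8 =456
r57=111001 pc4: +16 =472
r58=111010 pc4: +16 =488
r59=111011 pc5: +32 =520
r60=111100 pc4: +16 =536
r61=111101 pc5: +32 =568
r62=111110 pc5: +32 =600
r63=111111 pc6: +64 =664
r64=1000000 pc1: +2 =666
r65=1000001 pc2: +4 =670
r66=1000010 pc2: +4 =674
r67=1000011 pc3: +8 =682

Answer: 682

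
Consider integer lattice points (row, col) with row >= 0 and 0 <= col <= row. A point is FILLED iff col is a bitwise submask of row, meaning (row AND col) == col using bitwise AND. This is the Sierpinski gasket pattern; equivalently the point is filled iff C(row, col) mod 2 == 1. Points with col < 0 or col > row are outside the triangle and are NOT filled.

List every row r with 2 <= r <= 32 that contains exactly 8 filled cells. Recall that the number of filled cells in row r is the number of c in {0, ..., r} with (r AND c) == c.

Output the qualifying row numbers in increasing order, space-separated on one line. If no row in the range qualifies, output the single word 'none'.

Row r has 2^popcount(r) filled cells, so we need popcount(r) = log2(8) = 3.
Scan r = 2..32 and keep those with exactly 3 one-bits:
r=2=10 popcount=1 -> skip
r=3=11 popcount=2 -> skip
r=4=100 popcount=1 -> skip
r=5=101 popcount=2 -> skip
r=6=110 popcount=2 -> skip
r=7=111 popcount=3 -> KEEP
r=8=1000 popcount=1 -> skip
r=9=1001 popcount=2 -> skip
r=10=1010 popcount=2 -> skip
r=11=1011 popcount=3 -> KEEP
r=12=1100 popcount=2 -> skip
r=13=1101 popcount=3 -> KEEP
r=14=1110 popcount=3 -> KEEP
r=15=1111 popcount=4 -> skip
r=16=10000 popcount=1 -> skip
r=17=10001 popcount=2 -> skip
r=18=10010 popcount=2 -> skip
r=19=10011 popcount=3 -> KEEP
r=20=10100 popcount=2 -> skip
r=21=10101 popcount=3 -> KEEP
r=22=10110 popcount=3 -> KEEP
r=23=10111 popcount=4 -> skip
r=24=11000 popcount=2 -> skip
r=25=11001 popcount=3 -> KEEP
r=26=11010 popcount=3 -> KEEP
r=27=11011 popcount=4 -> skip
r=28=11100 popcount=3 -> KEEP
r=29=11101 popcount=4 -> skip
r=30=11110 popcount=4 -> skip
r=31=11111 popcount=5 -> skip
r=32=100000 popcount=1 -> skip
Kept rows: 7 11 13 14 19 21 22 25 26 28

Answer: 7 11 13 14 19 21 22 25 26 28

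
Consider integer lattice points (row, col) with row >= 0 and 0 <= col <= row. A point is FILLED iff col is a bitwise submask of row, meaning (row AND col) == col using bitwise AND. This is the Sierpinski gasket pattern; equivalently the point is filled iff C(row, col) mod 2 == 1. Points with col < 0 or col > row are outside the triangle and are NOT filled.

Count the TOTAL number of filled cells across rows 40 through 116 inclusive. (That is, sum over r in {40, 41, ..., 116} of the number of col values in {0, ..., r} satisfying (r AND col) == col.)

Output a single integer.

Answer: 1330

Derivation:
r40=101000 pc2: +4 =4
r41=101001 pc3: +8 =12
r42=101010 pc3: +8 =20
r43=101011 pc4: +16 =36
r44=101100 pc3: +8 =44
r45=101101 pc4: +16 =60
r46=101110 pc4: +16 =76
r47=101111 pc5: +32 =108
r48=110000 pc2: +4 =112
r49=110001 pc3: +8 =120
r50=110010 pc3: +8 =128
r51=110011 pc4: +16 =144
r52=110100 pc3: +8 =152
r53=110101 pc4: +16 =168
r54=110110 pc4: +16 =184
r55=110111 pc5: +32 =216
r56=111000 pc3: +8 =224
r57=111001 pc4: +16 =240
r58=111010 pc4: +16 =256
r59=111011 pc5: +32 =288
r60=111100 pc4: +16 =304
r61=111101 pc5: +32 =336
r62=111110 pc5: +32 =368
r63=111111 pc6: +64 =432
r64=1000000 pc1: +2 =434
r65=1000001 pc2: +4 =438
r66=1000010 pc2: +4 =442
r67=1000011 pc3: +8 =450
r68=1000100 pc2: +4 =454
r69=1000101 pc3: +8 =462
r70=1000110 pc3: +8 =470
r71=1000111 pc4: +16 =486
r72=1001000 pc2: +4 =490
r73=1001001 pc3: +8 =498
r74=1001010 pc3: +8 =506
r75=1001011 pc4: +16 =522
r76=1001100 pc3: +8 =530
r77=1001101 pc4: +16 =546
r78=1001110 pc4: +16 =562
r79=1001111 pc5: +32 =594
r80=1010000 pc2: +4 =598
r81=1010001 pc3: +8 =606
r82=1010010 pc3: +8 =614
r83=1010011 pc4: +16 =630
r84=1010100 pc3: +8 =638
r85=1010101 pc4: +16 =654
r86=1010110 pc4: +16 =670
r87=1010111 pc5: +32 =702
r88=1011000 pc3: +8 =710
r89=1011001 pc4: +16 =726
r90=1011010 pc4: +16 =742
r91=1011011 pc5: +32 =774
r92=1011100 pc4: +16 =790
r93=1011101 pc5: +32 =822
r94=1011110 pc5: +32 =854
r95=1011111 pc6: +64 =918
r96=1100000 pc2: +4 =922
r97=1100001 pc3: +8 =930
r98=1100010 pc3: +8 =938
r99=1100011 pc4: +16 =954
r100=1100100 pc3: +8 =962
r101=1100101 pc4: +16 =978
r102=1100110 pc4: +16 =994
r103=1100111 pc5: +32 =1026
r104=1101000 pc3: +8 =1034
r105=1101001 pc4: +16 =1050
r106=1101010 pc4: +16 =1066
r107=1101011 pc5: +32 =1098
r108=1101100 pc4: +16 =1114
r109=1101101 pc5: +32 =1146
r110=1101110 pc5: +32 =1178
r111=1101111 pc6: +64 =1242
r112=1110000 pc3: +8 =1250
r113=1110001 pc4: +16 =1266
r114=1110010 pc4: +16 =1282
r115=1110011 pc5: +32 =1314
r116=1110100 pc4: +16 =1330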